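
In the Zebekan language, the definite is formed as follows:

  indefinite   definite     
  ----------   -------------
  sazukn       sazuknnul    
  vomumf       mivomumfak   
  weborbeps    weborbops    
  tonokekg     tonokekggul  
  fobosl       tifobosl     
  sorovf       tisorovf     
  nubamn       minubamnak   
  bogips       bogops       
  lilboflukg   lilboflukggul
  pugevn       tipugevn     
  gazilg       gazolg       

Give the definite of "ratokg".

"ratokg" has second-to-last letter 'k'. The stems whose second-to-last letter is 'k' (tonokekg → tonokekggul, lilboflukg → lilboflukggul, sazukn → sazuknnul) double the final consonant and add -ul.
The other patterns: stems whose second-to-last letter is 's' or 'v' add the prefix ti-; stems whose second-to-last letter is 'm' add mi- … -ak around the stem; stems whose second-to-last letter is 'l' or 'p' change the last vowel to 'o'.
So ratokg → ratokggul.

ratokggul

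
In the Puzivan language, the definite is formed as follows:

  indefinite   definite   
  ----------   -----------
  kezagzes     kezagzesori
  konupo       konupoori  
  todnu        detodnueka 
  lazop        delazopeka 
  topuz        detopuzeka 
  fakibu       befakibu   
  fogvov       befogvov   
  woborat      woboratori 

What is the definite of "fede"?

todnu and fakibu both end in -u yet inflect differently (detodnueka, befakibu), so the final letter is not what conditions the rule; the first letter is.
"fede" begins with f-. The stems beginning with f- (fakibu → befakibu, fogvov → befogvov) add the prefix be-.
The other patterns: stems beginning with l- or t- add de- … -eka around the stem; stems beginning with k- or w- add -ori.
So fede → befede.

befede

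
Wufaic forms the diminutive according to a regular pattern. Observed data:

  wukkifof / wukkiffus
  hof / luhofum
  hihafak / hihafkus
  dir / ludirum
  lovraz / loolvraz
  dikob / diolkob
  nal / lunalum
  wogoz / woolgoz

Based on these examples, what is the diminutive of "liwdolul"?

hof and wukkifof both end in -f yet inflect differently (luhofum, wukkiffus), so the final letter is not what conditions the rule; the number of vowels is.
"liwdolul" has 3 vowels. The stems with 3 vowels (hihafak → hihafkus, wukkifof → wukkiffus) delete the last vowel and add -us.
So liwdolul → liwdollus.

liwdollus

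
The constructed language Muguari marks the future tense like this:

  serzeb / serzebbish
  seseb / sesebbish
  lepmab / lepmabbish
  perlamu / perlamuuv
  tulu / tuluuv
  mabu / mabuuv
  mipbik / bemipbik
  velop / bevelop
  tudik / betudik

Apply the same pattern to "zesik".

mabu and mipbik both begin with m- yet inflect differently (mabuuv, bemipbik), so the first letter is not what conditions the rule; the final letter is.
"zesik" ends in -k. The stems ending in -k (mipbik → bemipbik, tudik → betudik) add the prefix be-.
So zesik → bezesik.

bezesik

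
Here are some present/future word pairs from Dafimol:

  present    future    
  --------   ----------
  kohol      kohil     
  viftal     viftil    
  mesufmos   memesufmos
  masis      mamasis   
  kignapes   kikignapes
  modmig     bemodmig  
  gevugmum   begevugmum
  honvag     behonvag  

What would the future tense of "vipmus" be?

kohol and mesufmos both have last vowel 'o' yet inflect differently (kohil, memesufmos), so the last vowel is not what conditions the rule; the final letter is.
"vipmus" ends in -s. The stems ending in -s (mesufmos → memesufmos, masis → mamasis, kignapes → kikignapes) repeat the first consonant+vowel as a prefix.
So vipmus → vivipmus.

vivipmus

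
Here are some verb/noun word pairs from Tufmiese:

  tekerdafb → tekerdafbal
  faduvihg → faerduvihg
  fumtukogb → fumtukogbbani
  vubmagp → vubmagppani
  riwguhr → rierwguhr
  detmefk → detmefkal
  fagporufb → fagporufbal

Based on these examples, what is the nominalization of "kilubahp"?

tekerdafb and fumtukogb both end in -b yet inflect differently (tekerdafbal, fumtukogbbani), so the final letter is not what conditions the rule; the second-to-last letter is.
"kilubahp" has second-to-last letter 'h'. The stems whose second-to-last letter is 'h' (riwguhr → rierwguhr, faduvihg → faerduvihg) insert -er- after the first vowel.
The other patterns: stems whose second-to-last letter is 'f' add -al; stems whose second-to-last letter is 'g' double the final consonant and add -ani.
So kilubahp → kierlubahp.

kierlubahp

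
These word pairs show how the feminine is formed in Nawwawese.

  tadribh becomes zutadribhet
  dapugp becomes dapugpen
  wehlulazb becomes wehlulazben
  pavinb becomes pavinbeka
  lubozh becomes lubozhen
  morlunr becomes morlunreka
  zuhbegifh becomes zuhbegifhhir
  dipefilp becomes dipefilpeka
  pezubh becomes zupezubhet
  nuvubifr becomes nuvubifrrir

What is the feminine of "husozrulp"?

husozrulpeka

"husozrulp" has second-to-last letter 'l'. The one such stem in the data (dipefilp → dipefilpeka) adds -eka, so the same rule applies.
The other patterns: stems whose second-to-last letter is 'g' or 'z' add -en; stems whose second-to-last letter is 'b' add zu- … -et around the stem; stems whose second-to-last letter is 'f' double the final consonant and add -ir.
So husozrulp → husozrulpeka.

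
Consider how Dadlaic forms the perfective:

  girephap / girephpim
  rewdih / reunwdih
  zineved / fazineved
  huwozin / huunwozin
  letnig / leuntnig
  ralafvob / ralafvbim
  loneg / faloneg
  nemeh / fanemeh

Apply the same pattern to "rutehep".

loneg and letnig both end in -g yet inflect differently (faloneg, leuntnig), so the final letter is not what conditions the rule; the last vowel is.
"rutehep" has last vowel 'e'. The stems whose last vowel is 'e' (loneg → faloneg, nemeh → fanemeh, zineved → fazineved) add the prefix fa-.
So rutehep → farutehep.

farutehep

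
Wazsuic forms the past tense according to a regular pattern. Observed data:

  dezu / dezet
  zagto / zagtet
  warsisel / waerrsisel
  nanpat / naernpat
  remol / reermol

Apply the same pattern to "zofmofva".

"zofmofva" ends in a vowel. The stems ending in a vowel (dezu → dezet, zagto → zagtet) drop the final letter and add -et.
So zofmofva → zofmofvet.

zofmofvet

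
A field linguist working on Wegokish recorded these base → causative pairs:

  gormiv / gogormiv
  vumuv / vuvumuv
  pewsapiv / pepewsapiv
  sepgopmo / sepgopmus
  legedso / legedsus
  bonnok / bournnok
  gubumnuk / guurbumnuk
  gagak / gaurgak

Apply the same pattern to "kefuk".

keurfuk

sepgopmo and bonnok both have last vowel 'o' yet inflect differently (sepgopmus, bournnok), so the last vowel is not what conditions the rule; the final letter is.
"kefuk" ends in -k. The stems ending in -k (bonnok → bournnok, gubumnuk → guurbumnuk, gagak → gaurgak) insert -ur- after the first vowel.
So kefuk → keurfuk.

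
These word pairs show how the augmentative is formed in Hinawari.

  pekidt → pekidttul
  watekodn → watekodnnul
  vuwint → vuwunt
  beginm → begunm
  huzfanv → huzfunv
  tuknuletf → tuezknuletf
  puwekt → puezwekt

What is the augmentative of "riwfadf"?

riwfadfful

"riwfadf" has second-to-last letter 'd'. The stems whose second-to-last letter is 'd' (pekidt → pekidttul, watekodn → watekodnnul) double the final consonant and add -ul.
The other patterns: stems whose second-to-last letter is 'n' change the last vowel to 'u'; stems whose second-to-last letter is 'k' or 't' insert -ez- after the first vowel.
So riwfadf → riwfadfful.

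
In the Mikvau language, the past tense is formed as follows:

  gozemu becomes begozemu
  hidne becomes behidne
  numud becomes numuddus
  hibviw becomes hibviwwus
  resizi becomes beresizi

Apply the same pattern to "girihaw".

girihawwus

numud and gozemu both have last vowel 'u' yet inflect differently (numuddus, begozemu), so the last vowel is not what conditions the rule; whether the stem ends in a vowel or a consonant is.
"girihaw" ends in a consonant. The stems ending in a consonant (hibviw → hibviwwus, numud → numuddus) double the final consonant and add -us.
So girihaw → girihawwus.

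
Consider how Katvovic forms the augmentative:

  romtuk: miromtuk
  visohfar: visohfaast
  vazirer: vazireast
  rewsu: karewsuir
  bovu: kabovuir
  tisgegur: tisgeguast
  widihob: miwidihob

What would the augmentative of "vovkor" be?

vovkoast

tisgegur and rewsu both have last vowel 'u' yet inflect differently (tisgeguast, karewsuir), so the last vowel is not what conditions the rule; the final letter is.
"vovkor" ends in -r. The stems ending in -r (vazirer → vazireast, visohfar → visohfaast, tisgegur → tisgeguast) drop the final letter and add -ast.
So vovkor → vovkoast.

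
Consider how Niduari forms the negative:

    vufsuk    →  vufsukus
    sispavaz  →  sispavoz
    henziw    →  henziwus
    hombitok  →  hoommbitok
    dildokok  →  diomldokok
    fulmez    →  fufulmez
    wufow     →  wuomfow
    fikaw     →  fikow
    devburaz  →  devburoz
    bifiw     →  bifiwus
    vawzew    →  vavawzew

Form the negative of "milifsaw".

"milifsaw" has last vowel 'a'. The stems whose last vowel is 'a' (fikaw → fikow, devburaz → devburoz, sispavaz → sispavoz) change the last vowel to 'o'.
The other patterns: stems whose last vowel is 'i' or 'u' add -us; stems whose last vowel is 'o' insert -om- after the first vowel; stems whose last vowel is 'e' repeat the first consonant+vowel as a prefix.
So milifsaw → milifsow.

milifsow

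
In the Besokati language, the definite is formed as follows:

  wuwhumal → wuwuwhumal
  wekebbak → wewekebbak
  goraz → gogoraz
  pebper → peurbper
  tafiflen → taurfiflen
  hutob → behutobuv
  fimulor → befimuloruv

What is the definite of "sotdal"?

pebper and fimulor both end in -r yet inflect differently (peurbper, befimuloruv), so the final letter is not what conditions the rule; the last vowel is.
"sotdal" has last vowel 'a'. The stems whose last vowel is 'a' (wuwhumal → wuwuwhumal, wekebbak → wewekebbak, goraz → gogoraz) repeat the first consonant+vowel as a prefix.
The other patterns: stems whose last vowel is 'e' insert -ur- after the first vowel; stems whose last vowel is 'o' add be- … -uv around the stem.
So sotdal → sosotdal.

sosotdal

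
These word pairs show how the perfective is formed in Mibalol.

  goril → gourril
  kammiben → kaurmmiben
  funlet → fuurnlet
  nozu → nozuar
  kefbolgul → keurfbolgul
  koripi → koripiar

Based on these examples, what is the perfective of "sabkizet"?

goril and koripi both have last vowel 'i' yet inflect differently (gourril, koripiar), so the last vowel is not what conditions the rule; whether the stem ends in a vowel or a consonant is.
"sabkizet" ends in a consonant. The stems ending in a consonant (goril → gourril, kefbolgul → keurfbolgul, funlet → fuurnlet) insert -ur- after the first vowel.
So sabkizet → saurbkizet.

saurbkizet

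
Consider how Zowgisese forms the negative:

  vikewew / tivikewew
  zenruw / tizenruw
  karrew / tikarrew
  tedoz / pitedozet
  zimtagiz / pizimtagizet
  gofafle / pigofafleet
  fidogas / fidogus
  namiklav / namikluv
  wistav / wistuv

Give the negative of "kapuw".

"kapuw" ends in -w. The stems ending in -w (vikewew → tivikewew, zenruw → tizenruw, karrew → tikarrew) add the prefix ti-.
So kapuw → tikapuw.

tikapuw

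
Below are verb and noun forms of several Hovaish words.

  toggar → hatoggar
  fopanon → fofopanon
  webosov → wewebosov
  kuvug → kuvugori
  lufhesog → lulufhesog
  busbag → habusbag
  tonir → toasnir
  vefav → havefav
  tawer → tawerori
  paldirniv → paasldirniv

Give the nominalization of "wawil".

"wawil" has last vowel 'i'. The stems whose last vowel is 'i' (paldirniv → paasldirniv, tonir → toasnir) insert -as- after the first vowel.
The other patterns: stems whose last vowel is 'o' repeat the first consonant+vowel as a prefix; stems whose last vowel is 'a' add the prefix ha-; stems whose last vowel is 'e' or 'u' add -ori.
So wawil → waaswil.

waaswil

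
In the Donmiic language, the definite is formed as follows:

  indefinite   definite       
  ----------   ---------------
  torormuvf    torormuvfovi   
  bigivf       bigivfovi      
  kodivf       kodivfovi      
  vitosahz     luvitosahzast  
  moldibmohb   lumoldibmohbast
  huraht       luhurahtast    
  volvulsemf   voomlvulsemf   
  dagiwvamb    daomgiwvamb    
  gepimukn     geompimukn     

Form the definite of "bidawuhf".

lubidawuhfast

torormuvf and volvulsemf both end in -f yet inflect differently (torormuvfovi, voomlvulsemf), so the final letter is not what conditions the rule; the second-to-last letter is.
"bidawuhf" has second-to-last letter 'h'. The stems whose second-to-last letter is 'h' (vitosahz → luvitosahzast, moldibmohb → lumoldibmohbast, huraht → luhurahtast) add lu- … -ast around the stem.
The other patterns: stems whose second-to-last letter is 'v' add -ovi; stems whose second-to-last letter is 'k' or 'm' insert -om- after the first vowel.
So bidawuhf → lubidawuhfast.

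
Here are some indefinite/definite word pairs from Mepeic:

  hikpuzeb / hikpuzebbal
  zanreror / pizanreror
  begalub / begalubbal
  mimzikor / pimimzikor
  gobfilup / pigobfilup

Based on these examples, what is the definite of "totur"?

pitotur

begalub and gobfilup both have last vowel 'u' yet inflect differently (begalubbal, pigobfilup), so the last vowel is not what conditions the rule; the final letter is.
"totur" ends in -r. The stems ending in -r (mimzikor → pimimzikor, zanreror → pizanreror) add the prefix pi-.
The other pattern: stems ending in -b double the final consonant and add -al.
So totur → pitotur.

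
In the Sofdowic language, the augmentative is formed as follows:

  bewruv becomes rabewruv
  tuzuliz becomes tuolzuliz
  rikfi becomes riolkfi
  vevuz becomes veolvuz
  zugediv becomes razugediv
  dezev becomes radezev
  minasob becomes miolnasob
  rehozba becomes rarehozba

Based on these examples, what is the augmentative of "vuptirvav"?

bewruv and vevuz both have last vowel 'u' yet inflect differently (rabewruv, veolvuz), so the last vowel is not what conditions the rule; the final letter is.
"vuptirvav" ends in -v. The stems ending in -v (zugediv → razugediv, dezev → radezev, bewruv → rabewruv) add the prefix ra-.
So vuptirvav → ravuptirvav.

ravuptirvav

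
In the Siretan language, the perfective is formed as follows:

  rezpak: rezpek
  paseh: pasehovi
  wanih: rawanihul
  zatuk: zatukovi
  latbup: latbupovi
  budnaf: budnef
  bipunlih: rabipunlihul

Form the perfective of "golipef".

rezpak and zatuk both end in -k yet inflect differently (rezpek, zatukovi), so the final letter is not what conditions the rule; the last vowel is.
"golipef" has last vowel 'e'. The one such stem in the data (paseh → pasehovi) adds -ovi, so the same rule applies.
The other patterns: stems whose last vowel is 'a' change the last vowel to 'e'; stems whose last vowel is 'i' add ra- … -ul around the stem.
So golipef → golipefovi.

golipefovi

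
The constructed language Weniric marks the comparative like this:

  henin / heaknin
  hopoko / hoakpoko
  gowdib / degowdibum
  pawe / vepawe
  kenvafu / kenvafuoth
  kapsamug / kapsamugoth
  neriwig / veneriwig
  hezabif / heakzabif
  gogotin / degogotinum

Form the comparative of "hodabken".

henin and gogotin both end in -n yet inflect differently (heaknin, degogotinum), so the final letter is not what conditions the rule; the first letter is.
"hodabken" begins with h-. The stems beginning with h- (hopoko → hoakpoko, henin → heaknin, hezabif → heakzabif) insert -ak- after the first vowel.
So hodabken → hoakdabken.

hoakdabken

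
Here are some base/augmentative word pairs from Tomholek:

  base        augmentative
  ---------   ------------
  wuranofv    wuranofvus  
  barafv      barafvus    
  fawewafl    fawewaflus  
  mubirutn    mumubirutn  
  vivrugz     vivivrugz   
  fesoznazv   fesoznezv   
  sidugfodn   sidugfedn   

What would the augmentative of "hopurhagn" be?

hohopurhagn

wuranofv and fesoznazv both end in -v yet inflect differently (wuranofvus, fesoznezv), so the final letter is not what conditions the rule; the second-to-last letter is.
"hopurhagn" has second-to-last letter 'g'. The one such stem in the data (vivrugz → vivivrugz) repeats the first consonant+vowel as a prefix (as does mubirutn), so the same rule applies.
So hopurhagn → hohopurhagn.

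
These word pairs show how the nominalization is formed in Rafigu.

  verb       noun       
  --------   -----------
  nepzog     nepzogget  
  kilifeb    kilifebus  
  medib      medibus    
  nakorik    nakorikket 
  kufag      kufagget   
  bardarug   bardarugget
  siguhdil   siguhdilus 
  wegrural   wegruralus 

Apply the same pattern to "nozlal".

nakorik and siguhdil both have last vowel 'i' yet inflect differently (nakorikket, siguhdilus), so the last vowel is not what conditions the rule; the final letter is.
"nozlal" ends in -l. The stems ending in -l (siguhdil → siguhdilus, wegrural → wegruralus) add -us.
The other pattern: stems ending in -g or -k double the final consonant and add -et.
So nozlal → nozlalus.

nozlalus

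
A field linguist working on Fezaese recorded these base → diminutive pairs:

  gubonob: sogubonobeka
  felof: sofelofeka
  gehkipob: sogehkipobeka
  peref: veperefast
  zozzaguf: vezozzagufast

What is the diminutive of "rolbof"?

sorolbofeka

felof and peref both end in -f yet inflect differently (sofelofeka, veperefast), so the final letter is not what conditions the rule; the last vowel is.
"rolbof" has last vowel 'o'. The stems whose last vowel is 'o' (gubonob → sogubonobeka, felof → sofelofeka, gehkipob → sogehkipobeka) add so- … -eka around the stem.
The other pattern: stems whose last vowel is 'e' or 'u' add ve- … -ast around the stem.
So rolbof → sorolbofeka.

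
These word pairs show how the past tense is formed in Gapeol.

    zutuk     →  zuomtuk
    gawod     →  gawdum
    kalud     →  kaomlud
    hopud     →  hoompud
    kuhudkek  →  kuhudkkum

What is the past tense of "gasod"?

gasdum

zutuk and kuhudkek both end in -k yet inflect differently (zuomtuk, kuhudkkum), so the final letter is not what conditions the rule; the last vowel is.
"gasod" has last vowel 'o'. The one such stem in the data (gawod → gawdum) deletes the last vowel and adds -um (as does kuhudkek), so the same rule applies.
The other pattern: stems whose last vowel is 'u' insert -om- after the first vowel.
So gasod → gasdum.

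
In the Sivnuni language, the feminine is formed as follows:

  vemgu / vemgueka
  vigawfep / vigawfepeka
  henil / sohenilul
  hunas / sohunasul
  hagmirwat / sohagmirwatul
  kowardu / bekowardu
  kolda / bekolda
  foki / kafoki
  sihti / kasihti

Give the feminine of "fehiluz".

kafehiluz

vemgu and kowardu both end in -u yet inflect differently (vemgueka, bekowardu), so the final letter is not what conditions the rule; the first letter is.
"fehiluz" begins with f-. The one such stem in the data (foki → kafoki) adds the prefix ka-, so the same rule applies.
The other patterns: stems beginning with v- add -eka; stems beginning with h- add so- … -ul around the stem; stems beginning with k- add the prefix be-.
So fehiluz → kafehiluz.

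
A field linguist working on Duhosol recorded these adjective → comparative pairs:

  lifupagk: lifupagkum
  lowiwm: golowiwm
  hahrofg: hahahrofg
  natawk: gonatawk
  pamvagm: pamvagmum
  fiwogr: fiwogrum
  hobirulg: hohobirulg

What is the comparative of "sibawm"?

lifupagk and natawk both end in -k yet inflect differently (lifupagkum, gonatawk), so the final letter is not what conditions the rule; the second-to-last letter is.
"sibawm" has second-to-last letter 'w'. The stems whose second-to-last letter is 'w' (natawk → gonatawk, lowiwm → golowiwm) add the prefix go-.
The other patterns: stems whose second-to-last letter is 'g' add -um; stems whose second-to-last letter is 'f' or 'l' repeat the first consonant+vowel as a prefix.
So sibawm → gosibawm.

gosibawm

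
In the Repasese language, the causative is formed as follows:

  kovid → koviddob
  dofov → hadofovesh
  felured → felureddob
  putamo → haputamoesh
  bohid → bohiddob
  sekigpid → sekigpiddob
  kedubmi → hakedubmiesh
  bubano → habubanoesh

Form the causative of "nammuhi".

"nammuhi" ends in -i. The one such stem in the data (kedubmi → hakedubmiesh) adds ha- … -esh around the stem, so the same rule applies.
So nammuhi → hanammuhiesh.

hanammuhiesh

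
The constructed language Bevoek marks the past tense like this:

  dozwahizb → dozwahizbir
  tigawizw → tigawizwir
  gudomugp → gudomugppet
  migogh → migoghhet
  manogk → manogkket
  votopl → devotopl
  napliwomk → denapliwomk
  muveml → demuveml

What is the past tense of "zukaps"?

dezukaps

"zukaps" has second-to-last letter 'p'. The one such stem in the data (votopl → devotopl) adds the prefix de-, so the same rule applies.
The other patterns: stems whose second-to-last letter is 'z' add -ir; stems whose second-to-last letter is 'g' double the final consonant and add -et.
So zukaps → dezukaps.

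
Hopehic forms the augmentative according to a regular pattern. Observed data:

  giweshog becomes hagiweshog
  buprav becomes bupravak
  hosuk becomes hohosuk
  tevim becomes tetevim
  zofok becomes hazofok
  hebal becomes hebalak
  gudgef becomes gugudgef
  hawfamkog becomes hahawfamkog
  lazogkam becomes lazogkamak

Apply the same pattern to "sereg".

zofok and hosuk both end in -k yet inflect differently (hazofok, hohosuk), so the final letter is not what conditions the rule; the last vowel is.
"sereg" has last vowel 'e'. The one such stem in the data (gudgef → gugudgef) repeats the first consonant+vowel as a prefix (as do hosuk, tevim), so the same rule applies.
The other patterns: stems whose last vowel is 'a' add -ak; stems whose last vowel is 'o' add the prefix ha-.
So sereg → sesereg.

sesereg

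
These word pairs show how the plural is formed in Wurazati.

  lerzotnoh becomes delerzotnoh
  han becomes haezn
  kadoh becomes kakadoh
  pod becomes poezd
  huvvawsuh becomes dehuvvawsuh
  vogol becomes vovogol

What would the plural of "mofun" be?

kadoh and lerzotnoh both end in -h yet inflect differently (kakadoh, delerzotnoh), so the final letter is not what conditions the rule; the number of vowels is.
"mofun" has 2 vowels. The stems with 2 vowels (vogol → vovogol, kadoh → kakadoh) repeat the first consonant+vowel as a prefix.
The other patterns: stems with 1 vowel insert -ez- after the first vowel; stems with 3 vowels add the prefix de-.
So mofun → momofun.

momofun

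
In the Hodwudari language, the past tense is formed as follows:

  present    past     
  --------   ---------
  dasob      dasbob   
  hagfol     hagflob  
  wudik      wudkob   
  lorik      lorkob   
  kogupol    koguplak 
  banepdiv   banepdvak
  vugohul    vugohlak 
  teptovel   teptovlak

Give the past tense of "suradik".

hagfol and kogupol both end in -l yet inflect differently (hagflob, koguplak), so the final letter is not what conditions the rule; the number of vowels is.
"suradik" has 3 vowels. The stems with 3 vowels (kogupol → koguplak, banepdiv → banepdvak, vugohul → vugohlak) delete the last vowel and add -ak.
So suradik → suradkak.

suradkak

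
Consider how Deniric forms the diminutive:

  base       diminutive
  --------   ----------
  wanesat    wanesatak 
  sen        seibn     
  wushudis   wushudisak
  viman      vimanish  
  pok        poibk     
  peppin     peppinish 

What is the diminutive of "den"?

sen and viman both end in -n yet inflect differently (seibn, vimanish), so the final letter is not what conditions the rule; the number of vowels is.
"den" has 1 vowel. The stems with 1 vowel (pok → poibk, sen → seibn) insert -ib- after the first vowel.
So den → deibn.

deibn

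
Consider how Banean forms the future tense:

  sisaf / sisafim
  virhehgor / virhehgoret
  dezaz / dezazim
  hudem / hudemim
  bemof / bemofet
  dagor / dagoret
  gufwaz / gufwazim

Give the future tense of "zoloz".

zolozet

"zoloz" has last vowel 'o'. The stems whose last vowel is 'o' (virhehgor → virhehgoret, dagor → dagoret, bemof → bemofet) add -et.
So zoloz → zolozet.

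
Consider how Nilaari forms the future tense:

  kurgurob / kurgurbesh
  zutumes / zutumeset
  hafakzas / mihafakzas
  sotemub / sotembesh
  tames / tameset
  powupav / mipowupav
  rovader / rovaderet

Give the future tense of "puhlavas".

mipuhlavas

hafakzas and zutumes both end in -s yet inflect differently (mihafakzas, zutumeset), so the final letter is not what conditions the rule; the last vowel is.
"puhlavas" has last vowel 'a'. The stems whose last vowel is 'a' (powupav → mipowupav, hafakzas → mihafakzas) add the prefix mi-.
The other patterns: stems whose last vowel is 'e' add -et; stems whose last vowel is 'o' or 'u' delete the last vowel and add -esh.
So puhlavas → mipuhlavas.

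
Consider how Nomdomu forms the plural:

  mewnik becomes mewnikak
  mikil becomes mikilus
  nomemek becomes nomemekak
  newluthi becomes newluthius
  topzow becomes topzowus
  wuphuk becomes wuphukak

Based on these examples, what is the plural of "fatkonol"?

fatkonolus

"fatkonol" ends in -l. The one such stem in the data (mikil → mikilus) adds -us, so the same rule applies.
The other pattern: stems ending in -k add -ak.
So fatkonol → fatkonolus.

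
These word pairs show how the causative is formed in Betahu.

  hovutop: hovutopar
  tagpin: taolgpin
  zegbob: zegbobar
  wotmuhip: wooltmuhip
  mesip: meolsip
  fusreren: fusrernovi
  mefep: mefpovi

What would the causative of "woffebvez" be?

woffebvzovi

hovutop and mefep both end in -p yet inflect differently (hovutopar, mefpovi), so the final letter is not what conditions the rule; the last vowel is.
"woffebvez" has last vowel 'e'. The stems whose last vowel is 'e' (fusreren → fusrernovi, mefep → mefpovi) delete the last vowel and add -ovi.
So woffebvez → woffebvzovi.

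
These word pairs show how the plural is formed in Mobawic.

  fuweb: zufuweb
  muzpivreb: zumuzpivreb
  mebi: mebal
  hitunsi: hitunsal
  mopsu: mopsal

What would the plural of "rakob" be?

zurakob

muzpivreb and mebi both begin with m- yet inflect differently (zumuzpivreb, mebal), so the first letter is not what conditions the rule; whether the stem ends in a vowel or a consonant is.
"rakob" ends in a consonant. The stems ending in a consonant (fuweb → zufuweb, muzpivreb → zumuzpivreb) add the prefix zu-.
The other pattern: stems ending in a vowel drop the final letter and add -al.
So rakob → zurakob.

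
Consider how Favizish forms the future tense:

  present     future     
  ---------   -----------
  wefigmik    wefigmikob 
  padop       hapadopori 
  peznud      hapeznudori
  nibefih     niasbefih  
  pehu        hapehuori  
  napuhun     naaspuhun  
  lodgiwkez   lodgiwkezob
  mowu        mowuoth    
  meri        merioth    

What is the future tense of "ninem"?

mowu and pehu both end in -u yet inflect differently (mowuoth, hapehuori), so the final letter is not what conditions the rule; the first letter is.
"ninem" begins with n-. The stems beginning with n- (nibefih → niasbefih, napuhun → naaspuhun) insert -as- after the first vowel.
So ninem → niasnem.

niasnem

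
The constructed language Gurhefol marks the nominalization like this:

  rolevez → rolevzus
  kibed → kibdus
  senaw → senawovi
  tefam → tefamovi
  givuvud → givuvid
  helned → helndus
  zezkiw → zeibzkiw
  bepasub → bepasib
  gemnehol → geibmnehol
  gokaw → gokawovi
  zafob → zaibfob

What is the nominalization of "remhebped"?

remhebpdus

"remhebped" has last vowel 'e'. The stems whose last vowel is 'e' (rolevez → rolevzus, kibed → kibdus, helned → helndus) delete the last vowel and add -us.
The other patterns: stems whose last vowel is 'i' or 'o' insert -ib- after the first vowel; stems whose last vowel is 'a' add -ovi; stems whose last vowel is 'u' change the last vowel to 'i'.
So remhebped → remhebpdus.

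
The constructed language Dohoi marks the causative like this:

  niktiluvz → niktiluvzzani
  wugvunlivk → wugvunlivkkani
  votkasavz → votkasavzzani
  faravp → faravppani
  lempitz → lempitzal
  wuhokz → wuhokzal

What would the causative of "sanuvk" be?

niktiluvz and lempitz both end in -z yet inflect differently (niktiluvzzani, lempitzal), so the final letter is not what conditions the rule; the second-to-last letter is.
"sanuvk" has second-to-last letter 'v'. The stems whose second-to-last letter is 'v' (niktiluvz → niktiluvzzani, wugvunlivk → wugvunlivkkani, votkasavz → votkasavzzani) double the final consonant and add -ani.
So sanuvk → sanuvkkani.

sanuvkkani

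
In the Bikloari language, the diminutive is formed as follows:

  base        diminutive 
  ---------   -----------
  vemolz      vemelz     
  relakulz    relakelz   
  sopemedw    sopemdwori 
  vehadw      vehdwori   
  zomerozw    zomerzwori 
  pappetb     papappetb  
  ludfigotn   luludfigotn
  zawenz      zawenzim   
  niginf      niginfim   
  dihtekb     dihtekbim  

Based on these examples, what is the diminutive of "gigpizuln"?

gigpizeln

vemolz and zawenz both end in -z yet inflect differently (vemelz, zawenzim), so the final letter is not what conditions the rule; the second-to-last letter is.
"gigpizuln" has second-to-last letter 'l'. The stems whose second-to-last letter is 'l' (vemolz → vemelz, relakulz → relakelz) change the last vowel to 'e'.
So gigpizuln → gigpizeln.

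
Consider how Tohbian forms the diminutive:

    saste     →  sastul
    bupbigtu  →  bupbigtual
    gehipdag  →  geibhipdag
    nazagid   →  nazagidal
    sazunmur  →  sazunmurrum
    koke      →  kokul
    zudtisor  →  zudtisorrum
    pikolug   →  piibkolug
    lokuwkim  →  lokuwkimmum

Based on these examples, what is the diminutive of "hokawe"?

pikolug and bupbigtu both have last vowel 'u' yet inflect differently (piibkolug, bupbigtual), so the last vowel is not what conditions the rule; the final letter is.
"hokawe" ends in -e. The stems ending in -e (saste → sastul, koke → kokul) drop the final letter and add -ul.
So hokawe → hokawul.

hokawul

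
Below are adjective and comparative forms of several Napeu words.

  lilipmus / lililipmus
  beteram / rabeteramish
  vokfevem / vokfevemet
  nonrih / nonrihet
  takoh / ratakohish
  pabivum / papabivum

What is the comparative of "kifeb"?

"kifeb" has last vowel 'e'. The one such stem in the data (vokfevem → vokfevemet) adds -et, so the same rule applies.
The other patterns: stems whose last vowel is 'u' repeat the first consonant+vowel as a prefix; stems whose last vowel is 'a' or 'o' add ra- … -ish around the stem.
So kifeb → kifebet.

kifebet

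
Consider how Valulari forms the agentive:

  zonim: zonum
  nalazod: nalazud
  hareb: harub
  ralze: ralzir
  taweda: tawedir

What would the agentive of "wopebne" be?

wopebnir

hareb and ralze both have last vowel 'e' yet inflect differently (harub, ralzir), so the last vowel is not what conditions the rule; whether the stem ends in a vowel or a consonant is.
"wopebne" ends in a vowel. The stems ending in a vowel (ralze → ralzir, taweda → tawedir) drop the final letter and add -ir.
So wopebne → wopebnir.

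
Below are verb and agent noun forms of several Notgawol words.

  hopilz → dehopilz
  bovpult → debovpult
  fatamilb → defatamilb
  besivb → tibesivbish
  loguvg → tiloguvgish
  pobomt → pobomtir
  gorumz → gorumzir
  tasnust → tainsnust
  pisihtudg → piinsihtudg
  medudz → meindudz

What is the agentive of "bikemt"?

fatamilb and besivb both end in -b yet inflect differently (defatamilb, tibesivbish), so the final letter is not what conditions the rule; the second-to-last letter is.
"bikemt" has second-to-last letter 'm'. The stems whose second-to-last letter is 'm' (pobomt → pobomtir, gorumz → gorumzir) add -ir.
The other patterns: stems whose second-to-last letter is 'l' add the prefix de-; stems whose second-to-last letter is 'v' add ti- … -ish around the stem; stems whose second-to-last letter is 'd' or 's' insert -in- after the first vowel.
So bikemt → bikemtir.

bikemtir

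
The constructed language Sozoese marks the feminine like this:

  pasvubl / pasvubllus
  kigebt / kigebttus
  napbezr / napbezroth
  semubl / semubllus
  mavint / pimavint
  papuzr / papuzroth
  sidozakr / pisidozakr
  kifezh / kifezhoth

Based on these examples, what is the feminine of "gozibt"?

gozibttus

papuzr and sidozakr both end in -r yet inflect differently (papuzroth, pisidozakr), so the final letter is not what conditions the rule; the second-to-last letter is.
"gozibt" has second-to-last letter 'b'. The stems whose second-to-last letter is 'b' (semubl → semubllus, pasvubl → pasvubllus, kigebt → kigebttus) double the final consonant and add -us.
The other patterns: stems whose second-to-last letter is 'z' add -oth; stems whose second-to-last letter is 'k' or 'n' add the prefix pi-.
So gozibt → gozibttus.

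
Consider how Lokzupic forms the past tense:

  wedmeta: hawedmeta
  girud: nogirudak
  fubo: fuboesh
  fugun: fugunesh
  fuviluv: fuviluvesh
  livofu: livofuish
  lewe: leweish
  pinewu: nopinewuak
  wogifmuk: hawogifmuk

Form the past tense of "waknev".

hawaknev

livofu and pinewu both end in -u yet inflect differently (livofuish, nopinewuak), so the final letter is not what conditions the rule; the first letter is.
"waknev" begins with w-. The stems beginning with w- (wogifmuk → hawogifmuk, wedmeta → hawedmeta) add the prefix ha-.
The other patterns: stems beginning with l- add -ish; stems beginning with f- add -esh; stems beginning with g- or p- add no- … -ak around the stem.
So waknev → hawaknev.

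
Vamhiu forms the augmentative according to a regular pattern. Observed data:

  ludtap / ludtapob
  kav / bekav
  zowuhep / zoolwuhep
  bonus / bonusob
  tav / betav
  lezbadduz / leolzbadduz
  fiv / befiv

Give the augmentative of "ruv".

ludtap and zowuhep both end in -p yet inflect differently (ludtapob, zoolwuhep), so the final letter is not what conditions the rule; the number of vowels is.
"ruv" has 1 vowel. The stems with 1 vowel (fiv → befiv, tav → betav, kav → bekav) add the prefix be-.
The other patterns: stems with 2 vowels add -ob; stems with 3 vowels insert -ol- after the first vowel.
So ruv → beruv.

beruv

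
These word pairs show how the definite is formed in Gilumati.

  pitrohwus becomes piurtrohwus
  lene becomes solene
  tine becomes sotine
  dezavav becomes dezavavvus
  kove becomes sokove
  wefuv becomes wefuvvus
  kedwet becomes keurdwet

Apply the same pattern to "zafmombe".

sozafmombe

"zafmombe" ends in -e. The stems ending in -e (tine → sotine, kove → sokove, lene → solene) add the prefix so-.
So zafmombe → sozafmombe.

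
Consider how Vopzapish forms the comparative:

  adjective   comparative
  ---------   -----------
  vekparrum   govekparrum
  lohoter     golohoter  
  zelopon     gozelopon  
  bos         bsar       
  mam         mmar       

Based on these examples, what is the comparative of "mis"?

"mis" has 1 vowel. The stems with 1 vowel (bos → bsar, mam → mmar) delete the last vowel and add -ar.
The other pattern: stems with 3 vowels add the prefix go-.
So mis → msar.

msar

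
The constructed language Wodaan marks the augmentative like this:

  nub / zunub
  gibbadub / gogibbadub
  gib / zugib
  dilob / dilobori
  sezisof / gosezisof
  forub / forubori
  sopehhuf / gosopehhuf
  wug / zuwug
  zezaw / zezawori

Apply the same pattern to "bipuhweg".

gobipuhweg

"bipuhweg" has 3 vowels. The stems with 3 vowels (sopehhuf → gosopehhuf, sezisof → gosezisof, gibbadub → gogibbadub) add the prefix go-.
The other patterns: stems with 1 vowel add the prefix zu-; stems with 2 vowels add -ori.
So bipuhweg → gobipuhweg.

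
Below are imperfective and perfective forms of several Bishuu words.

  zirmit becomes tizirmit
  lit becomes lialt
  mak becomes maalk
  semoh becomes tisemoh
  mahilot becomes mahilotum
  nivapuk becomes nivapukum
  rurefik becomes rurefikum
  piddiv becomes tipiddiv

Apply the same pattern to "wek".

lit and zirmit both end in -t yet inflect differently (lialt, tizirmit), so the final letter is not what conditions the rule; the number of vowels is.
"wek" has 1 vowel. The stems with 1 vowel (mak → maalk, lit → lialt) insert -al- after the first vowel.
The other patterns: stems with 2 vowels add the prefix ti-; stems with 3 vowels add -um.
So wek → wealk.

wealk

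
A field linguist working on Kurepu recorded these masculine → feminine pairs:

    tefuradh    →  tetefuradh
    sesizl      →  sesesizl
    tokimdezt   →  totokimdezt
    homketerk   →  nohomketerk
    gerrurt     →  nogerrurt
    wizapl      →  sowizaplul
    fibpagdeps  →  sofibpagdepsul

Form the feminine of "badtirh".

nobadtirh

"badtirh" has second-to-last letter 'r'. The stems whose second-to-last letter is 'r' (homketerk → nohomketerk, gerrurt → nogerrurt) add the prefix no-.
The other patterns: stems whose second-to-last letter is 'd' or 'z' repeat the first consonant+vowel as a prefix; stems whose second-to-last letter is 'p' add so- … -ul around the stem.
So badtirh → nobadtirh.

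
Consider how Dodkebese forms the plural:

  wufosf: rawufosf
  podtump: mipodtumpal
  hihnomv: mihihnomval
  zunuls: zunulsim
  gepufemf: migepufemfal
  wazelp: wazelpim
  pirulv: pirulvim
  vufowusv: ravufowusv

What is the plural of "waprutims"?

"waprutims" has second-to-last letter 'm'. The stems whose second-to-last letter is 'm' (hihnomv → mihihnomval, gepufemf → migepufemfal, podtump → mipodtumpal) add mi- … -al around the stem.
So waprutims → miwaprutimsal.

miwaprutimsal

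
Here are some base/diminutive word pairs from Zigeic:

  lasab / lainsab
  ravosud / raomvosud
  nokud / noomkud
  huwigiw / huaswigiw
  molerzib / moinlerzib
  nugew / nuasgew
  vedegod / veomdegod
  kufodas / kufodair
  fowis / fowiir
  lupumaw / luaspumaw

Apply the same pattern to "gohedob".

goinhedob

kufodas and lupumaw both have last vowel 'a' yet inflect differently (kufodair, luaspumaw), so the last vowel is not what conditions the rule; the final letter is.
"gohedob" ends in -b. The stems ending in -b (lasab → lainsab, molerzib → moinlerzib) insert -in- after the first vowel.
So gohedob → goinhedob.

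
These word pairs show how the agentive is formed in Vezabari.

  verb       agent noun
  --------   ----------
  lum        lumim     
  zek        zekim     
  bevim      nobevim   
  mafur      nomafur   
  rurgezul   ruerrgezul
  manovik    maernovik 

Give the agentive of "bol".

bolim

"bol" has 1 vowel. The stems with 1 vowel (lum → lumim, zek → zekim) add -im.
The other patterns: stems with 2 vowels add the prefix no-; stems with 3 vowels insert -er- after the first vowel.
So bol → bolim.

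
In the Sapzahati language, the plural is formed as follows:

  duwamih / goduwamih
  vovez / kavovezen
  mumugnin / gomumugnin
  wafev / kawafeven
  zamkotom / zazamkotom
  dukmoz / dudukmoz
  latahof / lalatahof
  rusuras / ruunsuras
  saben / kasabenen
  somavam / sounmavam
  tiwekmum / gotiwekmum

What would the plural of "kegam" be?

keungam

zamkotom and somavam both end in -m yet inflect differently (zazamkotom, sounmavam), so the final letter is not what conditions the rule; the last vowel is.
"kegam" has last vowel 'a'. The stems whose last vowel is 'a' (rusuras → ruunsuras, somavam → sounmavam) insert -un- after the first vowel.
The other patterns: stems whose last vowel is 'o' repeat the first consonant+vowel as a prefix; stems whose last vowel is 'i' or 'u' add the prefix go-; stems whose last vowel is 'e' add ka- … -en around the stem.
So kegam → keungam.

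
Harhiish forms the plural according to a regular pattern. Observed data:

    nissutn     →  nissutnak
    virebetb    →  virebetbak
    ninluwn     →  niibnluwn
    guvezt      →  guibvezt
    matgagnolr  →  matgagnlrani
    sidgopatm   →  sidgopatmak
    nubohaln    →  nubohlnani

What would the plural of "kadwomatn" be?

nubohaln and nissutn both end in -n yet inflect differently (nubohlnani, nissutnak), so the final letter is not what conditions the rule; the second-to-last letter is.
"kadwomatn" has second-to-last letter 't'. The stems whose second-to-last letter is 't' (nissutn → nissutnak, virebetb → virebetbak, sidgopatm → sidgopatmak) add -ak.
The other patterns: stems whose second-to-last letter is 'l' delete the last vowel and add -ani; stems whose second-to-last letter is 'w' or 'z' insert -ib- after the first vowel.
So kadwomatn → kadwomatnak.

kadwomatnak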